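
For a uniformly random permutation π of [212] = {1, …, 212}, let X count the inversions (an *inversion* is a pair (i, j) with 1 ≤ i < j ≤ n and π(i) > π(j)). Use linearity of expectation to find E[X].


Write X = Σ X_I over the C(212, 2) = 22366 pairs i < j, with X_I the indicator of one inversion.
There are 22366 indicators.
For each fixed pair i < j, the values π(i) and π(j) are two distinct elements of {1, …, 212} in uniformly random order; by symmetry P[π(i) > π(j)] = 1/2.
By linearity: E[X] = 22366 · (1/2) = C(212, 2) · (1/2) = 22366/2 = 11183 ≈ 11183.0000.

E[X] = 11183 = 11183.0000.


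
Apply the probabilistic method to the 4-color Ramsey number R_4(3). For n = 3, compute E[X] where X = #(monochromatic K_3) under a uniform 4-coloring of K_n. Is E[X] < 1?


E[X] = C(3, 3) · 4^{1 − 3} = 1 · 4^{−2} = 1/16.
As a reduced fraction: E[X] = 1/16 ≈ 0.0625.
Is E[X] < 1? YES.
Since E[X] < 1, there exists a 4-coloring of K_{3} with no monochromatic K_3; hence R_4(3) > 3.

E[X] = 1/16 ≈ 0.0625; E[X] < 1, so R_4(3) > 3.


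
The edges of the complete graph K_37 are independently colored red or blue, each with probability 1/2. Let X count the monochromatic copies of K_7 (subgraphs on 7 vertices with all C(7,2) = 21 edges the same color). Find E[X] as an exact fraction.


Let X = Σ_S X_S over the C(37, 7) = 10295472 subsets S of size 7, where X_S = 1 if the K_7 on S is monochromatic.
For a fixed S, the K_7 on S has C(7, 2) = 21 edges. P[all 21 edges red] = (1/2)^21, and likewise for blue, so P[monochromatic] = 2·(1/2)^21 = 2^{1 − 21} = 1/1048576.
By linearity of expectation: E[X] = C(37, 7) · 2^{1 − 21} = 10295472 · 1/1048576 = 643467/65536.
Numerically: E[X] ≈ 9.8185.

E[X] = C(37,7)·2^(1−C(7,2)) = 643467/65536 ≈ 9.8185.


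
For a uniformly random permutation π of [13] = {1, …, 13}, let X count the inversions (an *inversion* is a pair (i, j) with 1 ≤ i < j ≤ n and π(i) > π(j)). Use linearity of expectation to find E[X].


Write X = Σ X_I over the C(13, 2) = 78 pairs i < j, with X_I the indicator of one inversion.
There are 78 indicators.
For each fixed pair i < j, the values π(i) and π(j) are two distinct elements of {1, …, 13} in uniformly random order; by symmetry P[π(i) > π(j)] = 1/2.
By linearity: E[X] = 78 · (1/2) = C(13, 2) · (1/2) = 78/2 = 39 ≈ 39.00000.

E[X] = 39 = 39.00000.


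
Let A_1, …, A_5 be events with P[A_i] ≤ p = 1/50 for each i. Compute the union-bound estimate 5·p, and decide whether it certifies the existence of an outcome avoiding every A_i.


Union bound: P[∪_{i=1}^{5} A_i] ≤ Σ_i P[A_i] ≤ 5·p = 5·(1/50) = 1/10.
Numerically: 1/10 ≈ 0.1000000.
Is 1/10 < 1? YES.
Since P[∪ A_i] ≤ 1/10 < 1, the complement has P[∩ A_i^c] ≥ 1 − 1/10 = 9/10 > 0, so some outcome avoids every A_i.

5·p = 1/10 ≈ 0.1000000; existence CERTIFIED by the union bound.


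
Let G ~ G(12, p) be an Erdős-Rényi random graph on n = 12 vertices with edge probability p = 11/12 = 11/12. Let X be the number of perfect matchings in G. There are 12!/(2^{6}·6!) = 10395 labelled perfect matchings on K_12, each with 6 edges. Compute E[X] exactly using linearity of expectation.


K_12 has 12!/(2^{6}·6!) = 10395 labelled perfect matchings.
For each such perfect matching H, let X_H = 1 if all 6 edges of H are present in G. Then P[X_H = 1] = p^{6} = (11/12)^{6} = 1771561/2985984.
By linearity: E[X] = Σ_H E[X_H] = 10395 · p^{6} = 10395 · 1771561/2985984 = 682050985/110592.
Numerically: E[X] ≈ 6167.27.

E[X] = 10395 · (11/12)^{6} = 682050985/110592 ≈ 6167.27.


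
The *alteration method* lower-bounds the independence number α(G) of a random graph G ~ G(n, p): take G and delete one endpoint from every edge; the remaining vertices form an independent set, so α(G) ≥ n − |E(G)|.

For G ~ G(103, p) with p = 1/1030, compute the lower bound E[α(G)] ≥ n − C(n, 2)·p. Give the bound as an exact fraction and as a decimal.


E[|E(G)|] = C(103, 2)·p = 5253 · (1/1030) = 51/10.
E[α(G)] ≥ n − E[|E(G)|] = 103 − 51/10 = 979/10.
Numerically: ≈ 97.90000.
(This is only a lower bound; the true E[α(G)] may be larger.)

E[α(G)] ≥ 979/10 ≈ 97.90000.


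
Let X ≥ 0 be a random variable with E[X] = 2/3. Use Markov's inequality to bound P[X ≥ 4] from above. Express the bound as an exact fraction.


μ = E[X] = 2/3, a = 4.
Markov: P[X ≥ 4] ≤ μ/a = (2/3)/4 = 1/6.
Numerically: ≈ 0.167.
(Since a = 4 > μ = 0.667, the bound 1/6 is < 1 and informative.)

P[X ≥ 4] ≤ 1/6 ≈ 0.167.


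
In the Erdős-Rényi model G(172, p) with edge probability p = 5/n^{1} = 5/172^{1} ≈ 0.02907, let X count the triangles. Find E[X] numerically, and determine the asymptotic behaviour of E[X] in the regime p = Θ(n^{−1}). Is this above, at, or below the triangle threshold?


Number of potential triangles: C(172, 3) = 833340.
Each occurs with probability p³ ≈ (0.02907)³ ≈ 2.456545e-05.
By linearity: E[X] = C(172, 3)·p³ ≈ 833340 · 2.456545e-05 ≈ 20.4714.
Here α = 1, so p = 5/n is exactly at the triangle threshold p ~ 1/n. Asymptotically E[X] → c³/6 = 5³/6 = 125/6 ≈ 20.8333, a bounded constant. In this regime the triangle count is asymptotically Poisson(c³/6).

E[X] ≈ 20.4714; in regime p = Θ(1/n^{1}) E[X] stays bounded (at the triangle threshold p ~ 1/n).


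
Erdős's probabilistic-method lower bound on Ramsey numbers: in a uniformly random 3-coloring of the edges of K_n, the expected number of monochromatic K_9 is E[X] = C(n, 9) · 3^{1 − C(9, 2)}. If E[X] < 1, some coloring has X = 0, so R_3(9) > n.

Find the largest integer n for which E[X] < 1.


We need C(n, 9) · 3^{1 − 36} < 1, i.e. C(n, 9) < 3^{36 − 1} = 50031545098999707.
Check values of n near the boundary:
  n = 300: C(300, 9) = 48052241692154700; 48052241692154700 < 50031545098999707? YES
  n = 301: C(301, 9) = 49533303936090975; 49533303936090975 < 50031545098999707? YES
  n = 302: C(302, 9) = 51054804739588650; 51054804739588650 < 50031545098999707? NO
  n = 303: C(303, 9) = 52617706925494425; 52617706925494425 < 50031545098999707? NO
  n = 304: C(304, 9) = 54222992899492560; 54222992899492560 < 50031545098999707? NO
The largest n with C(n, 9) < 50031545098999707 is n = 301 (where E[X] = 16511101312030325/16677181699666569 ≈ 0.99004). Hence R_3(9) > 301, i.e. R_3(9) ≥ 302.

Largest n = 301; hence R_3(9) > 301.


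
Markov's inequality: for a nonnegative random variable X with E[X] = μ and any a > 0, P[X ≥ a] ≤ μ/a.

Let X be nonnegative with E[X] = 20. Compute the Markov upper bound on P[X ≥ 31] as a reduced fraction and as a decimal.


μ = E[X] = 20, a = 31.
Markov: P[X ≥ 31] ≤ μ/a = (20)/31 = 20/31.
Numerically: ≈ 0.6452.
(Since a = 31 > μ = 20.0000, the bound 20/31 is < 1 and informative.)

P[X ≥ 31] ≤ 20/31 ≈ 0.6452.


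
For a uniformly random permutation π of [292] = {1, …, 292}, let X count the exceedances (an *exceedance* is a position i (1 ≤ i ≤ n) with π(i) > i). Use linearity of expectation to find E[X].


Write X = Σ_{i=1}^{292} X_i, where X_i = 1_{π(i) > i}.
For each fixed i, π(i) is uniform over {1, …, 292} (marginal of a uniform permutation), so P[π(i) > i] = (n − i)/n. Summing: Σ_{i=1}^{292} (n − i)/n = (0 + 1 + … + 291)/292 = 292(292 − 1)/(2·292) = (292 − 1)/2.
Hence E[X] = Σ_{i=1}^{292} (292 − i)/292 = 291/2 ≈ 145.50000.

E[X] = 291/2 = 145.50000.


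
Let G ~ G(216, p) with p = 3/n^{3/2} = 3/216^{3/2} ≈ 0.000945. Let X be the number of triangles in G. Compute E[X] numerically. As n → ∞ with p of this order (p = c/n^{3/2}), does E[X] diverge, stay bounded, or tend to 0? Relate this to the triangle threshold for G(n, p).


Number of potential triangles: C(216, 3) = 1656360.
Each occurs with probability p³ ≈ (0.000945)³ ≈ 8.43960e-10.
By linearity: E[X] = C(216, 3)·p³ ≈ 1656360 · 8.43960e-10 ≈ 0.001.
Since α = 3/2 > 1, p = c/n^{3/2} = o(1/n) is below the triangle threshold p ~ 1/n. Asymptotically E[X] ~ (c³/6)·n^{3(1−α)} = (3³/6)·n^{-1.5} → 0, so by Markov's inequality G has no triangles w.h.p.

E[X] ≈ 0.001; in regime p = Θ(1/n^{3/2}) E[X] tends to 0 (below the triangle threshold p ~ 1/n).


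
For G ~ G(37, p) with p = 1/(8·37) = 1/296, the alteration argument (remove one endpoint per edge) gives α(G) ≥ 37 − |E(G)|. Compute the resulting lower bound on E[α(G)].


E[|E(G)|] = C(37, 2)·p = 666 · (1/296) = 9/4.
E[α(G)] ≥ n − E[|E(G)|] = 37 − 9/4 = 139/4.
Numerically: ≈ 34.750.
(This is only a lower bound; the true E[α(G)] may be larger.)

E[α(G)] ≥ 139/4 ≈ 34.750.


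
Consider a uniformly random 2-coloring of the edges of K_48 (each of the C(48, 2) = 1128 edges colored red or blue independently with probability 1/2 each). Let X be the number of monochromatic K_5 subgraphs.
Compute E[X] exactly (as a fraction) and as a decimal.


Let X = Σ_S X_S over the C(48, 5) = 1712304 subsets S of size 5, where X_S = 1 if the K_5 on S is monochromatic.
For a fixed S, the K_5 on S has C(5, 2) = 10 edges. P[all 10 edges red] = (1/2)^10, and likewise for blue, so P[monochromatic] = 2·(1/2)^10 = 2^{1 − 10} = 1/512.
By linearity: E[X] = C(48, 5) · 2^{1 − 10} = 1712304 · 1/512 = 107019/32.
Numerically: E[X] ≈ 3344.343750.

E[X] = C(48,5)·2^(1−C(5,2)) = 107019/32 ≈ 3344.343750.


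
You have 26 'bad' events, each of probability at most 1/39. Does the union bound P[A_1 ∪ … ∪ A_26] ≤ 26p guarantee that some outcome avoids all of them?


Union bound: P[∪_{i=1}^{26} A_i] ≤ Σ_i P[A_i] ≤ 26·p = 26·(1/39) = 2/3.
Numerically: 2/3 ≈ 0.6667.
Is 2/3 < 1? YES.
Since P[∪ A_i] ≤ 2/3 < 1, the complement has P[∩ A_i^c] ≥ 1 − 2/3 = 1/3 > 0, so some outcome avoids every A_i.

26·p = 2/3 ≈ 0.6667; existence CERTIFIED by the union bound.


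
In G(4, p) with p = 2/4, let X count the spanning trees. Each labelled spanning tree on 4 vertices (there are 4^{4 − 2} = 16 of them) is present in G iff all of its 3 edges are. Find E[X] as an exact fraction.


K_4 has 4^{4 − 2} = 16 labelled spanning trees.
For each such spanning tree H, let X_H = 1 if all 3 edges of H are present in G. Then P[X_H = 1] = p^{3} = (1/2)^{3} = 1/8.
By linearity: E[X] = Σ_H E[X_H] = 16 · p^{3} = 16 · 1/8 = 2.
Numerically: E[X] ≈ 2.

E[X] = 16 · (1/2)^{3} = 2 ≈ 2.


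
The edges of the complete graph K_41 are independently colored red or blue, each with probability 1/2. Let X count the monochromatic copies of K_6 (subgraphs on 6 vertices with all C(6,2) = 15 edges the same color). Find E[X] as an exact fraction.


Let X = Σ_S X_S over the C(41, 6) = 4496388 subsets S of size 6, where X_S = 1 if the K_6 on S is monochromatic.
For a fixed S, the K_6 on S has C(6, 2) = 15 edges. P[all 15 edges red] = (1/2)^15, and likewise for blue, so P[monochromatic] = 2·(1/2)^15 = 2^{1 − 15} = 1/16384.
By linearity: E[X] = C(41, 6) · 2^{1 − 15} = 4496388 · 1/16384 = 1124097/4096.
Numerically: E[X] ≈ 274.437744.

E[X] = C(41,6)·2^(1−C(6,2)) = 1124097/4096 ≈ 274.437744.


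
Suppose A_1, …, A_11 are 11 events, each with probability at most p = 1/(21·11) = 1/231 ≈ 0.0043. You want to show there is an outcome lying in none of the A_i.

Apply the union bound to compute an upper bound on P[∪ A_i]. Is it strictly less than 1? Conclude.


Union bound: P[∪_{i=1}^{11} A_i] ≤ Σ_i P[A_i] ≤ 11·p = 11·(1/231) = 1/21.
Numerically: 1/21 ≈ 0.0476.
Is 1/21 < 1? YES.
Since P[∪ A_i] ≤ 1/21 < 1, the complement has P[∩ A_i^c] ≥ 1 − 1/21 = 20/21 > 0, so some outcome avoids every A_i.

11·p = 1/21 ≈ 0.0476; existence CERTIFIED by the union bound.


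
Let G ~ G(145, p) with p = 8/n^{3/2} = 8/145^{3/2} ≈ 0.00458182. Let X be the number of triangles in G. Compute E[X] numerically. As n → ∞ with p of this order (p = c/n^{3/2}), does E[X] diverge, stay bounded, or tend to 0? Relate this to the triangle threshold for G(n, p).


Number of potential triangles: C(145, 3) = 497640.
Each occurs with probability p³ ≈ (0.00458182)³ ≈ 9.61864621e-08.
By linearity: E[X] = C(145, 3)·p³ ≈ 497640 · 9.61864621e-08 ≈ 0.047866.
Since α = 3/2 > 1, p = c/n^{3/2} = o(1/n) is below the triangle threshold p ~ 1/n. Asymptotically E[X] ~ (c³/6)·n^{3(1−α)} = (8³/6)·n^{-1.5} → 0, so by Markov's inequality G has no triangles w.h.p.

E[X] ≈ 0.047866; in regime p = Θ(1/n^{3/2}) E[X] tends to 0 (below the triangle threshold p ~ 1/n).


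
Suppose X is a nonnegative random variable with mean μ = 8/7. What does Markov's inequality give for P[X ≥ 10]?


μ = E[X] = 8/7, a = 10.
Markov: P[X ≥ 10] ≤ μ/a = (8/7)/10 = 4/35.
Numerically: ≈ 0.1143.
(Since a = 10 > μ = 1.1429, the bound 4/35 is < 1 and informative.)

P[X ≥ 10] ≤ 4/35 ≈ 0.1143.


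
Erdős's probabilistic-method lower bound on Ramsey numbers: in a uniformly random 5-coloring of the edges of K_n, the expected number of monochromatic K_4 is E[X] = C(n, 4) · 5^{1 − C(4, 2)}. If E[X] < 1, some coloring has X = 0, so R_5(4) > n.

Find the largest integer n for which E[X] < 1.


We need C(n, 4) · 5^{1 − 6} < 1, i.e. C(n, 4) < 5^{6 − 1} = 3125.
Check values of n near the boundary:
  n = 13: C(13, 4) = 715; 715 < 3125? YES
  n = 14: C(14, 4) = 1001; 1001 < 3125? YES
  n = 15: C(15, 4) = 1365; 1365 < 3125? YES
  n = 16: C(16, 4) = 1820; 1820 < 3125? YES
  n = 17: C(17, 4) = 2380; 2380 < 3125? YES
  n = 18: C(18, 4) = 3060; 3060 < 3125? YES
  n = 19: C(19, 4) = 3876; 3876 < 3125? NO
The largest n with C(n, 4) < 3125 is n = 18 (where E[X] = 612/625 ≈ 0.97920). Hence R_5(4) > 18, i.e. R_5(4) ≥ 19.

Largest n = 18; hence R_5(4) > 18.


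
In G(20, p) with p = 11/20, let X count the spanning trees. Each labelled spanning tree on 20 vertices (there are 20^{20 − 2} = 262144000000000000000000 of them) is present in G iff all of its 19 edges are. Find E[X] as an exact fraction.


K_20 has 20^{20 − 2} = 262144000000000000000000 labelled spanning trees.
For each such spanning tree H, let X_H = 1 if all 19 edges of H are present in G. Then P[X_H = 1] = p^{19} = (11/20)^{19} = 61159090448414546291/5242880000000000000000000.
Summing the indicators: E[X] = Σ_H E[X_H] = 262144000000000000000000 · p^{19} = 262144000000000000000000 · 61159090448414546291/5242880000000000000000000 = 61159090448414546291/20.
Numerically: E[X] ≈ 3.06e+18.

E[X] = 262144000000000000000000 · (11/20)^{19} = 61159090448414546291/20 ≈ 3.06e+18.


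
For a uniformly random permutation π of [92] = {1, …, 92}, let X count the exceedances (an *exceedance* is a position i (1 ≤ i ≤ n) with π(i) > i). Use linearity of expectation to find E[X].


Write X = Σ_{i=1}^{92} X_i, where X_i = 1_{π(i) > i}.
For each fixed i, π(i) is uniform over {1, …, 92} (marginal of a uniform permutation), so P[π(i) > i] = (n − i)/n. Summing: Σ_{i=1}^{92} (n − i)/n = (0 + 1 + … + 91)/92 = 92(92 − 1)/(2·92) = (92 − 1)/2.
Hence E[X] = Σ_{i=1}^{92} (92 − i)/92 = 91/2 ≈ 45.50000.

E[X] = 91/2 = 45.50000.


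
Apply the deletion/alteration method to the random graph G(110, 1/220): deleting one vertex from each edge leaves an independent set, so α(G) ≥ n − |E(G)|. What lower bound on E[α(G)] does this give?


E[|E(G)|] = C(110, 2)·p = 5995 · (1/220) = 109/4.
E[α(G)] ≥ n − E[|E(G)|] = 110 − 109/4 = 331/4.
Numerically: ≈ 82.750000.
(This is only a lower bound; the true E[α(G)] may be larger.)

E[α(G)] ≥ 331/4 ≈ 82.750000.


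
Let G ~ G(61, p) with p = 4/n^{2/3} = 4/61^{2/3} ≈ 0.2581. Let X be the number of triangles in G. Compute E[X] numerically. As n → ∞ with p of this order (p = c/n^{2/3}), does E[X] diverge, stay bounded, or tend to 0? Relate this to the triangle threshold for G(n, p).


Number of potential triangles: C(61, 3) = 35990.
Each occurs with probability p³ ≈ (0.2581)³ ≈ 1.719968e-02.
By linearity: E[X] = C(61, 3)·p³ ≈ 35990 · 1.719968e-02 ≈ 619.0164.
Since α = 2/3 < 1, p = c/n^{2/3} ≫ 1/n is above the triangle threshold p ~ 1/n. Asymptotically E[X] ~ (c³/6)·n^{3(1−α)} = (4³/6)·n^{1} → ∞; triangles are abundant w.h.p.

E[X] ≈ 619.0164; in regime p = Θ(1/n^{2/3}) E[X] diverges (above the triangle threshold p ~ 1/n).


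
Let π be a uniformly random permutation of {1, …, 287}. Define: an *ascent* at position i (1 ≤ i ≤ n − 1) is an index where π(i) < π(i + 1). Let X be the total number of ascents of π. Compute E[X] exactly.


Write X = Σ X_I over i = 1, …, 286, with X_I the indicator of one ascent.
There are 286 indicators.
For each fixed i, the pair (π(i), π(i+1)) is a uniformly random ordered pair of distinct values from {1, …, 287}; by symmetry P[π(i) < π(i+1)] = 1/2.
By linearity: E[X] = 286 · (1/2) = (287 − 1) · (1/2) = 143 ≈ 143.000.

E[X] = 143 = 143.000.


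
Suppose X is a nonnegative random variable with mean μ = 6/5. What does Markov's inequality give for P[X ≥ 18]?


μ = E[X] = 6/5, a = 18.
Markov: P[X ≥ 18] ≤ μ/a = (6/5)/18 = 1/15.
Numerically: ≈ 0.066667.
(Since a = 18 > μ = 1.200000, the bound 1/15 is < 1 and informative.)

P[X ≥ 18] ≤ 1/15 ≈ 0.066667.


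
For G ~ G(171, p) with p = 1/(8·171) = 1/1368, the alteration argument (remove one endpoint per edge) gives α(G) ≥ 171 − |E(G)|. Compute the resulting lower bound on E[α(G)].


E[|E(G)|] = C(171, 2)·p = 14535 · (1/1368) = 85/8.
E[α(G)] ≥ n − E[|E(G)|] = 171 − 85/8 = 1283/8.
Numerically: ≈ 160.375.
(This is only a lower bound; the true E[α(G)] may be larger.)

E[α(G)] ≥ 1283/8 ≈ 160.375.


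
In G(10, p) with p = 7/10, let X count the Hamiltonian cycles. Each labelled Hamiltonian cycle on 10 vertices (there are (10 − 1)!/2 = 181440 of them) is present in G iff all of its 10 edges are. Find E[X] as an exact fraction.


K_10 has (10 − 1)!/2 = 181440 labelled Hamiltonian cycles.
For each such Hamiltonian cycle H, let X_H = 1 if all 10 edges of H are present in G. Then P[X_H = 1] = p^{10} = (7/10)^{10} = 282475249/10000000000.
By linearity: E[X] = Σ_H E[X_H] = 181440 · p^{10} = 181440 · 282475249/10000000000 = 160163466183/31250000.
Numerically: E[X] ≈ 5.13e+03.

E[X] = 181440 · (7/10)^{10} = 160163466183/31250000 ≈ 5.13e+03.


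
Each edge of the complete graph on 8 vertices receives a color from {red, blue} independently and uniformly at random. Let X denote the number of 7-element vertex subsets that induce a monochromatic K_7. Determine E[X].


Let X = Σ_S X_S over the C(8, 7) = 8 subsets S of size 7, where X_S = 1 if the K_7 on S is monochromatic.
For a fixed S, the K_7 on S has C(7, 2) = 21 edges. P[all 21 edges red] = (1/2)^21, and likewise for blue, so P[monochromatic] = 2·(1/2)^21 = 2^{1 − 21} = 1/1048576.
Summing: E[X] = C(8, 7) · 2^{1 − 21} = 8 · 1/1048576 = 1/131072.
Numerically: E[X] ≈ 0.00001.

E[X] = C(8,7)·2^(1−C(7,2)) = 1/131072 ≈ 0.00001.


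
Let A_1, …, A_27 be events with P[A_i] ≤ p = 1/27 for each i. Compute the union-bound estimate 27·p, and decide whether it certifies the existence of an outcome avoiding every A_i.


Union bound: P[∪_{i=1}^{27} A_i] ≤ Σ_i P[A_i] ≤ 27·p = 27·(1/27) = 1.
Numerically: 1 ≈ 1.0000.
Is 1 < 1? NO.
Since the bound 1 is ≥ 1, the union bound is uninformative here; it does NOT by itself certify existence.

27·p = 1 ≈ 1.0000; existence NOT certified by the union bound.


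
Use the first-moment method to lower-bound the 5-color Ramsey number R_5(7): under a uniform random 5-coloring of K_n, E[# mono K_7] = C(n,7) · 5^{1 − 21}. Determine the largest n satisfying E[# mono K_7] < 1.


We need C(n, 7) · 5^{1 − 21} < 1, i.e. C(n, 7) < 5^{21 − 1} = 95367431640625.
Check values of n near the boundary:
  n = 336: C(336, 7) = 90079147136880; 90079147136880 < 95367431640625? YES
  n = 337: C(337, 7) = 91989916924632; 91989916924632 < 95367431640625? YES
  n = 338: C(338, 7) = 93935323022736; 93935323022736 < 95367431640625? YES
  n = 339: C(339, 7) = 95915887062372; 95915887062372 < 95367431640625? NO
  n = 340: C(340, 7) = 97932136940560; 97932136940560 < 95367431640625? NO
  n = 341: C(341, 7) = 99984606876440; 99984606876440 < 95367431640625? NO
The largest n with C(n, 7) < 95367431640625 is n = 338 (where E[X] = 93935323022736/95367431640625 ≈ 0.985). Hence R_5(7) > 338, i.e. R_5(7) ≥ 339.

Largest n = 338; hence R_5(7) > 338.


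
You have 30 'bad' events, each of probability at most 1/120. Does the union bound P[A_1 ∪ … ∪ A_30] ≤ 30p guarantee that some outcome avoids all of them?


Union bound: P[∪_{i=1}^{30} A_i] ≤ Σ_i P[A_i] ≤ 30·p = 30·(1/120) = 1/4.
Numerically: 1/4 ≈ 0.2500.
Is 1/4 < 1? YES.
Since P[∪ A_i] ≤ 1/4 < 1, the complement has P[∩ A_i^c] ≥ 1 − 1/4 = 3/4 > 0, so some outcome avoids every A_i.

30·p = 1/4 ≈ 0.2500; existence CERTIFIED by the union bound.


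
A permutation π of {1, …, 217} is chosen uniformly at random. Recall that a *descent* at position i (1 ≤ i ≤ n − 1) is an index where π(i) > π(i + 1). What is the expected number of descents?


Write X = Σ X_I over i = 1, …, 216, with X_I the indicator of one descent.
There are 216 indicators.
For each fixed i, the pair (π(i), π(i+1)) is a uniformly random ordered pair of distinct values from {1, …, 217}; by symmetry P[π(i) > π(i+1)] = 1/2.
By linearity: E[X] = 216 · (1/2) = (217 − 1) · (1/2) = 108 ≈ 108.0000.

E[X] = 108 = 108.0000.


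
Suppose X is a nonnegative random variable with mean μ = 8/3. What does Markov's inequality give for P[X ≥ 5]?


μ = E[X] = 8/3, a = 5.
Markov: P[X ≥ 5] ≤ μ/a = (8/3)/5 = 8/15.
Numerically: ≈ 0.53333.
(Since a = 5 > μ = 2.66667, the bound 8/15 is < 1 and informative.)

P[X ≥ 5] ≤ 8/15 ≈ 0.53333.


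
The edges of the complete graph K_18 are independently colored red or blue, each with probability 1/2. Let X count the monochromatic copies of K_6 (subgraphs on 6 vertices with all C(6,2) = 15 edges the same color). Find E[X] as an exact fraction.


Let X = Σ_S X_S over the C(18, 6) = 18564 subsets S of size 6, where X_S = 1 if the K_6 on S is monochromatic.
For a fixed S, the K_6 on S has C(6, 2) = 15 edges. P[all 15 edges red] = (1/2)^15, and likewise for blue, so P[monochromatic] = 2·(1/2)^15 = 2^{1 − 15} = 1/16384.
By linearity of expectation: E[X] = C(18, 6) · 2^{1 − 15} = 18564 · 1/16384 = 4641/4096.
Numerically: E[X] ≈ 1.13306.

E[X] = C(18,6)·2^(1−C(6,2)) = 4641/4096 ≈ 1.13306.


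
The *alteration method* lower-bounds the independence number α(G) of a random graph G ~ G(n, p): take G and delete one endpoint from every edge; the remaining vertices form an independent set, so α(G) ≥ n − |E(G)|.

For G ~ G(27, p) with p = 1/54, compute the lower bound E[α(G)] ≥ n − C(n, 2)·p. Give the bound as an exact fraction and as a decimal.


E[|E(G)|] = C(27, 2)·p = 351 · (1/54) = 13/2.
E[α(G)] ≥ n − E[|E(G)|] = 27 − 13/2 = 41/2.
Numerically: ≈ 20.500000.
(This is only a lower bound; the true E[α(G)] may be larger.)

E[α(G)] ≥ 41/2 ≈ 20.500000.


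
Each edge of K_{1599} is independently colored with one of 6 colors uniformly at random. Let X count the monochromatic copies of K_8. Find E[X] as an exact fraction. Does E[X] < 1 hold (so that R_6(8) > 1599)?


E[X] = C(1599, 8) · 6^{1 − 28} = 1041478627524184359081 · 6^{−27} = 1041478627524184359081/1023490369077469249536.
As a reduced fraction: E[X] = 38573282500895717003/37907050706572935168 ≈ 1.0176.
Is E[X] < 1? NO.
Since E[X] ≥ 1, the first-moment bound is inconclusive at n = 1599; it does NOT by itself certify R_6(8) > 1599.

E[X] = 38573282500895717003/37907050706572935168 ≈ 1.0176; E[X] ≥ 1; first-moment method inconclusive here.


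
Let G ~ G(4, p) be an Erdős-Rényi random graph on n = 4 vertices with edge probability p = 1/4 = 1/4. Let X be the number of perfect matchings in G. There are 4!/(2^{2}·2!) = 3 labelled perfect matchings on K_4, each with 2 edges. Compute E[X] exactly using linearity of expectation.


K_4 has 4!/(2^{2}·2!) = 3 labelled perfect matchings.
For each such perfect matching H, let X_H = 1 if all 2 edges of H are present in G. Then P[X_H = 1] = p^{2} = (1/4)^{2} = 1/16.
By linearity of expectation: E[X] = Σ_H E[X_H] = 3 · p^{2} = 3 · 1/16 = 3/16.
Numerically: E[X] ≈ 0.1875.

E[X] = 3 · (1/4)^{2} = 3/16 ≈ 0.1875.


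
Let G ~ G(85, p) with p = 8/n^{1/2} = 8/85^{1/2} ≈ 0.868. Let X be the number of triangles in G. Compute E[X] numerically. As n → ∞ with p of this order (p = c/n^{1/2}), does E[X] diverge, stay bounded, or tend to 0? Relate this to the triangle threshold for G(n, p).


Number of potential triangles: C(85, 3) = 98770.
Each occurs with probability p³ ≈ (0.868)³ ≈ 6.53343e-01.
By linearity: E[X] = C(85, 3)·p³ ≈ 98770 · 6.53343e-01 ≈ 64530.737.
Since α = 1/2 < 1, p = c/n^{1/2} ≫ 1/n is above the triangle threshold p ~ 1/n. Asymptotically E[X] ~ (c³/6)·n^{3(1−α)} = (8³/6)·n^{1.5} → ∞; triangles are abundant w.h.p.

E[X] ≈ 64530.737; in regime p = Θ(1/n^{1/2}) E[X] diverges (above the triangle threshold p ~ 1/n).


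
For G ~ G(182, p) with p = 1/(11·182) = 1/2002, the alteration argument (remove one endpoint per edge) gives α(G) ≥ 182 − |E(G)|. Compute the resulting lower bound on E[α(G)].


E[|E(G)|] = C(182, 2)·p = 16471 · (1/2002) = 181/22.
E[α(G)] ≥ n − E[|E(G)|] = 182 − 181/22 = 3823/22.
Numerically: ≈ 173.773.
(This is only a lower bound; the true E[α(G)] may be larger.)

E[α(G)] ≥ 3823/22 ≈ 173.773.


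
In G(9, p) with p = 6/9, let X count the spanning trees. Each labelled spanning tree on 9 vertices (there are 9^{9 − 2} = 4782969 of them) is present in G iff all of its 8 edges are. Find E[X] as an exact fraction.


K_9 has 9^{9 − 2} = 4782969 labelled spanning trees.
For each such spanning tree H, let X_H = 1 if all 8 edges of H are present in G. Then P[X_H = 1] = p^{8} = (2/3)^{8} = 256/6561.
By linearity of expectation: E[X] = Σ_H E[X_H] = 4782969 · p^{8} = 4782969 · 256/6561 = 186624.
Numerically: E[X] ≈ 1.87e+05.

E[X] = 4782969 · (2/3)^{8} = 186624 ≈ 1.87e+05.


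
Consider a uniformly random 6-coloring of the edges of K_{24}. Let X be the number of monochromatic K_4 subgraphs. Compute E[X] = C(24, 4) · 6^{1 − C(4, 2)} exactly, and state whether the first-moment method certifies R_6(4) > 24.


E[X] = C(24, 4) · 6^{1 − 6} = 10626 · 6^{−5} = 10626/7776.
As a reduced fraction: E[X] = 1771/1296 ≈ 1.366512.
Is E[X] < 1? NO.
Since E[X] ≥ 1, the first-moment bound is inconclusive at n = 24; it does NOT by itself certify R_6(4) > 24.

E[X] = 1771/1296 ≈ 1.366512; E[X] ≥ 1; first-moment method inconclusive here.


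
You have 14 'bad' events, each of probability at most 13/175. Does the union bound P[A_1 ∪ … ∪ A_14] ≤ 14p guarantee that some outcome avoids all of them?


Union bound: P[∪_{i=1}^{14} A_i] ≤ Σ_i P[A_i] ≤ 14·p = 14·(13/175) = 26/25.
Numerically: 26/25 ≈ 1.040.
Is 26/25 < 1? NO.
Since the bound 26/25 is ≥ 1, the union bound is uninformative here; it does NOT by itself certify existence.

14·p = 26/25 ≈ 1.040; existence NOT certified by the union bound.


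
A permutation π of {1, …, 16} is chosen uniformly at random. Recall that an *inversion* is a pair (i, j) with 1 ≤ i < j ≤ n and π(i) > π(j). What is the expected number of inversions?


Write X = Σ X_I over the C(16, 2) = 120 pairs i < j, with X_I the indicator of one inversion.
There are 120 indicators.
For each fixed pair i < j, the values π(i) and π(j) are two distinct elements of {1, …, 16} in uniformly random order; by symmetry P[π(i) > π(j)] = 1/2.
By linearity: E[X] = 120 · (1/2) = C(16, 2) · (1/2) = 120/2 = 60 ≈ 60.000.

E[X] = 60 = 60.000.


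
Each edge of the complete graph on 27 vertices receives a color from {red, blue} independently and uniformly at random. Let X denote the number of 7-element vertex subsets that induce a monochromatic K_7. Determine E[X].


Let X = Σ_S X_S over the C(27, 7) = 888030 subsets S of size 7, where X_S = 1 if the K_7 on S is monochromatic.
For a fixed S, the K_7 on S has C(7, 2) = 21 edges. P[all 21 edges red] = (1/2)^21, and likewise for blue, so P[monochromatic] = 2·(1/2)^21 = 2^{1 − 21} = 1/1048576.
Summing: E[X] = C(27, 7) · 2^{1 − 21} = 888030 · 1/1048576 = 444015/524288.
Numerically: E[X] ≈ 0.846891.

E[X] = C(27,7)·2^(1−C(7,2)) = 444015/524288 ≈ 0.846891.


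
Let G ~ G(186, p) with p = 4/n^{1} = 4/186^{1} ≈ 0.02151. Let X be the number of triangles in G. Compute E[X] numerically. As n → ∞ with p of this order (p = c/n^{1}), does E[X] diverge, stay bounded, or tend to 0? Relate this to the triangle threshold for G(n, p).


Number of potential triangles: C(186, 3) = 1055240.
Each occurs with probability p³ ≈ (0.02151)³ ≈ 9.945833e-06.
By linearity: E[X] = C(186, 3)·p³ ≈ 1055240 · 9.945833e-06 ≈ 10.4952.
Here α = 1, so p = 4/n is exactly at the triangle threshold p ~ 1/n. Asymptotically E[X] → c³/6 = 4³/6 = 32/3 ≈ 10.6667, a bounded constant. In this regime the triangle count is asymptotically Poisson(c³/6).

E[X] ≈ 10.4952; in regime p = Θ(1/n^{1}) E[X] stays bounded (at the triangle threshold p ~ 1/n).


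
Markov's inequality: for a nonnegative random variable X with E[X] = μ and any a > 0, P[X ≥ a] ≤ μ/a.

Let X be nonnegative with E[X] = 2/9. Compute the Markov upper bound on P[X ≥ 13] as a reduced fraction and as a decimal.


μ = E[X] = 2/9, a = 13.
Markov: P[X ≥ 13] ≤ μ/a = (2/9)/13 = 2/117.
Numerically: ≈ 0.017094.
(Since a = 13 > μ = 0.222222, the bound 2/117 is < 1 and informative.)

P[X ≥ 13] ≤ 2/117 ≈ 0.017094.


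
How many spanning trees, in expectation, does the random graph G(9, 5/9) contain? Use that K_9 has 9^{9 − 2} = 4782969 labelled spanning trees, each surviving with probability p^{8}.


K_9 has 9^{9 − 2} = 4782969 labelled spanning trees.
For each such spanning tree H, let X_H = 1 if all 8 edges of H are present in G. Then P[X_H = 1] = p^{8} = (5/9)^{8} = 390625/43046721.
Summing the indicators: E[X] = Σ_H E[X_H] = 4782969 · p^{8} = 4782969 · 390625/43046721 = 390625/9.
Numerically: E[X] ≈ 4.34e+04.

E[X] = 4782969 · (5/9)^{8} = 390625/9 ≈ 4.34e+04.


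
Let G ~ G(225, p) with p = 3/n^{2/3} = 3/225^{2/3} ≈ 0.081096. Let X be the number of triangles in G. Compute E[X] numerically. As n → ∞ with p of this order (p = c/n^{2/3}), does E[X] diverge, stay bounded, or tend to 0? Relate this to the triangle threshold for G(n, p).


Number of potential triangles: C(225, 3) = 1873200.
Each occurs with probability p³ ≈ (0.081096)³ ≈ 5.33333333e-04.
By linearity: E[X] = C(225, 3)·p³ ≈ 1873200 · 5.33333333e-04 ≈ 999.040000.
Since α = 2/3 < 1, p = c/n^{2/3} ≫ 1/n is above the triangle threshold p ~ 1/n. Asymptotically E[X] ~ (c³/6)·n^{3(1−α)} = (3³/6)·n^{1} → ∞; triangles are abundant w.h.p.

E[X] ≈ 999.040000; in regime p = Θ(1/n^{2/3}) E[X] diverges (above the triangle threshold p ~ 1/n).


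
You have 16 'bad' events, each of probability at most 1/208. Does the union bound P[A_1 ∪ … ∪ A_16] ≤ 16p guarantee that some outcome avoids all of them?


Union bound: P[∪_{i=1}^{16} A_i] ≤ Σ_i P[A_i] ≤ 16·p = 16·(1/208) = 1/13.
Numerically: 1/13 ≈ 0.07692.
Is 1/13 < 1? YES.
Since P[∪ A_i] ≤ 1/13 < 1, the complement has P[∩ A_i^c] ≥ 1 − 1/13 = 12/13 > 0, so some outcome avoids every A_i.

16·p = 1/13 ≈ 0.07692; existence CERTIFIED by the union bound.


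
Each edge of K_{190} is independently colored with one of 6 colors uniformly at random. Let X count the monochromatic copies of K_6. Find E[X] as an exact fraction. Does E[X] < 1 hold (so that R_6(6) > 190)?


E[X] = C(190, 6) · 6^{1 − 15} = 60334683255 · 6^{−14} = 60334683255/78364164096.
As a reduced fraction: E[X] = 6703853695/8707129344 ≈ 0.7699.
Is E[X] < 1? YES.
Since E[X] < 1, there exists a 6-coloring of K_{190} with no monochromatic K_6; hence R_6(6) > 190.

E[X] = 6703853695/8707129344 ≈ 0.7699; E[X] < 1, so R_6(6) > 190.


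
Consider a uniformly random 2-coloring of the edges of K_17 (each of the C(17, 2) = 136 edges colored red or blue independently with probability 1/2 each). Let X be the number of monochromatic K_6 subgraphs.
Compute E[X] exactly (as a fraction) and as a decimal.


Let X = Σ_S X_S over the C(17, 6) = 12376 subsets S of size 6, where X_S = 1 if the K_6 on S is monochromatic.
For a fixed S, the K_6 on S has C(6, 2) = 15 edges. P[all 15 edges red] = (1/2)^15, and likewise for blue, so P[monochromatic] = 2·(1/2)^15 = 2^{1 − 15} = 1/16384.
By linearity: E[X] = C(17, 6) · 2^{1 − 15} = 12376 · 1/16384 = 1547/2048.
Numerically: E[X] ≈ 0.7554.

E[X] = C(17,6)·2^(1−C(6,2)) = 1547/2048 ≈ 0.7554.


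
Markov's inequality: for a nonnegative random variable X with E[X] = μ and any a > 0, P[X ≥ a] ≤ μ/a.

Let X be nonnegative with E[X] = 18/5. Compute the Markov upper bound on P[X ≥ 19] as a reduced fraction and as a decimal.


μ = E[X] = 18/5, a = 19.
Markov: P[X ≥ 19] ≤ μ/a = (18/5)/19 = 18/95.
Numerically: ≈ 0.189.
(Since a = 19 > μ = 3.600, the bound 18/95 is < 1 and informative.)

P[X ≥ 19] ≤ 18/95 ≈ 0.189.


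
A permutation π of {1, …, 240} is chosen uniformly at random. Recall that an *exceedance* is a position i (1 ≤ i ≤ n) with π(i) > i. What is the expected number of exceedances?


Write X = Σ_{i=1}^{240} X_i, where X_i = 1_{π(i) > i}.
For each fixed i, π(i) is uniform over {1, …, 240} (marginal of a uniform permutation), so P[π(i) > i] = (n − i)/n. Summing: Σ_{i=1}^{240} (n − i)/n = (0 + 1 + … + 239)/240 = 240(240 − 1)/(2·240) = (240 − 1)/2.
Hence E[X] = Σ_{i=1}^{240} (240 − i)/240 = 239/2 ≈ 119.5000.

E[X] = 239/2 = 119.5000.


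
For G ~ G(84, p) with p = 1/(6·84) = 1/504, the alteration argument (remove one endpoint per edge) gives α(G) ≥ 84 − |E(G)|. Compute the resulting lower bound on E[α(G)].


E[|E(G)|] = C(84, 2)·p = 3486 · (1/504) = 83/12.
E[α(G)] ≥ n − E[|E(G)|] = 84 − 83/12 = 925/12.
Numerically: ≈ 77.0833.
(This is only a lower bound; the true E[α(G)] may be larger.)

E[α(G)] ≥ 925/12 ≈ 77.0833.


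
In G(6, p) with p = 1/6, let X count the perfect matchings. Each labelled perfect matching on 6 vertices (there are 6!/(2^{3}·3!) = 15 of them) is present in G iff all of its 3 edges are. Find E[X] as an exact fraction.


K_6 has 6!/(2^{3}·3!) = 15 labelled perfect matchings.
For each such perfect matching H, let X_H = 1 if all 3 edges of H are present in G. Then P[X_H = 1] = p^{3} = (1/6)^{3} = 1/216.
By linearity of expectation: E[X] = Σ_H E[X_H] = 15 · p^{3} = 15 · 1/216 = 5/72.
Numerically: E[X] ≈ 0.0694.

E[X] = 15 · (1/6)^{3} = 5/72 ≈ 0.0694.


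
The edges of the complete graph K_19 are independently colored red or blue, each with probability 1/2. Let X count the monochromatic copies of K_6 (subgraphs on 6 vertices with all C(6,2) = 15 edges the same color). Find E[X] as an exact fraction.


Let X = Σ_S X_S over the C(19, 6) = 27132 subsets S of size 6, where X_S = 1 if the K_6 on S is monochromatic.
For a fixed S, the K_6 on S has C(6, 2) = 15 edges. P[all 15 edges red] = (1/2)^15, and likewise for blue, so P[monochromatic] = 2·(1/2)^15 = 2^{1 − 15} = 1/16384.
Summing: E[X] = C(19, 6) · 2^{1 − 15} = 27132 · 1/16384 = 6783/4096.
Numerically: E[X] ≈ 1.656006.

E[X] = C(19,6)·2^(1−C(6,2)) = 6783/4096 ≈ 1.656006.


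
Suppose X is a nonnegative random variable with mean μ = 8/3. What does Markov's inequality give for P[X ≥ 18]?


μ = E[X] = 8/3, a = 18.
Markov: P[X ≥ 18] ≤ μ/a = (8/3)/18 = 4/27.
Numerically: ≈ 0.148148.
(Since a = 18 > μ = 2.666667, the bound 4/27 is < 1 and informative.)

P[X ≥ 18] ≤ 4/27 ≈ 0.148148.


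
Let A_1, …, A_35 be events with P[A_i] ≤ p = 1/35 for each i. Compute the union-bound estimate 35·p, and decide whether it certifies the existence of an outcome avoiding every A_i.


Union bound: P[∪_{i=1}^{35} A_i] ≤ Σ_i P[A_i] ≤ 35·p = 35·(1/35) = 1.
Numerically: 1 ≈ 1.0000.
Is 1 < 1? NO.
Since the bound 1 is ≥ 1, the union bound is uninformative here; it does NOT by itself certify existence.

35·p = 1 ≈ 1.0000; existence NOT certified by the union bound.


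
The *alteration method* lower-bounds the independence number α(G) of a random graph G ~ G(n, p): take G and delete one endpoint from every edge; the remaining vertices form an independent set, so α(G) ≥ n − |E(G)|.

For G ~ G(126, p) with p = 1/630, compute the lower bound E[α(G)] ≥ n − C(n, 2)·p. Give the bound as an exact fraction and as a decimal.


E[|E(G)|] = C(126, 2)·p = 7875 · (1/630) = 25/2.
E[α(G)] ≥ n − E[|E(G)|] = 126 − 25/2 = 227/2.
Numerically: ≈ 113.50000.
(This is only a lower bound; the true E[α(G)] may be larger.)

E[α(G)] ≥ 227/2 ≈ 113.50000.


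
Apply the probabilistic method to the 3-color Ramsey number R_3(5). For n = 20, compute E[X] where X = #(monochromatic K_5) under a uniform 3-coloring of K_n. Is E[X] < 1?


E[X] = C(20, 5) · 3^{1 − 10} = 15504 · 3^{−9} = 15504/19683.
As a reduced fraction: E[X] = 5168/6561 ≈ 0.7877.
Is E[X] < 1? YES.
Since E[X] < 1, there exists a 3-coloring of K_{20} with no monochromatic K_5; hence R_3(5) > 20.

E[X] = 5168/6561 ≈ 0.7877; E[X] < 1, so R_3(5) > 20.


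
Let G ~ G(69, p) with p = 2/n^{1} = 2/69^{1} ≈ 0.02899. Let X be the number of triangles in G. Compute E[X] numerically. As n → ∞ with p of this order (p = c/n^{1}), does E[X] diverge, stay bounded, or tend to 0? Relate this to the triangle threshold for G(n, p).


Number of potential triangles: C(69, 3) = 52394.
Each occurs with probability p³ ≈ (0.02899)³ ≈ 2.435245e-05.
By linearity: E[X] = C(69, 3)·p³ ≈ 52394 · 2.435245e-05 ≈ 1.2759.
Here α = 1, so p = 2/n is exactly at the triangle threshold p ~ 1/n. Asymptotically E[X] → c³/6 = 2³/6 = 4/3 ≈ 1.3333, a bounded constant. In this regime the triangle count is asymptotically Poisson(c³/6).

E[X] ≈ 1.2759; in regime p = Θ(1/n^{1}) E[X] stays bounded (at the triangle threshold p ~ 1/n).


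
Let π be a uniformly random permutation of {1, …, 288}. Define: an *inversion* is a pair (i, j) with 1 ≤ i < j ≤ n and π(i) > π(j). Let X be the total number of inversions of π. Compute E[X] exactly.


Write X = Σ X_I over the C(288, 2) = 41328 pairs i < j, with X_I the indicator of one inversion.
There are 41328 indicators.
For each fixed pair i < j, the values π(i) and π(j) are two distinct elements of {1, …, 288} in uniformly random order; by symmetry P[π(i) > π(j)] = 1/2.
By linearity: E[X] = 41328 · (1/2) = C(288, 2) · (1/2) = 41328/2 = 20664 ≈ 20664.00000.

E[X] = 20664 = 20664.00000.


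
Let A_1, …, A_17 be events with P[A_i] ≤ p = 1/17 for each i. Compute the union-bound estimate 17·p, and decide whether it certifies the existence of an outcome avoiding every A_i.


Union bound: P[∪_{i=1}^{17} A_i] ≤ Σ_i P[A_i] ≤ 17·p = 17·(1/17) = 1.
Numerically: 1 ≈ 1.00000.
Is 1 < 1? NO.
Since the bound 1 is ≥ 1, the union bound is uninformative here; it does NOT by itself certify existence.

17·p = 1 ≈ 1.00000; existence NOT certified by the union bound.


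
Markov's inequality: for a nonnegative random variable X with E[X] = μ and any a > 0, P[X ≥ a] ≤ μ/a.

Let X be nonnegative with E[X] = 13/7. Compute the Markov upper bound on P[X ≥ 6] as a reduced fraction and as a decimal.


μ = E[X] = 13/7, a = 6.
Markov: P[X ≥ 6] ≤ μ/a = (13/7)/6 = 13/42.
Numerically: ≈ 0.310.
(Since a = 6 > μ = 1.857, the bound 13/42 is < 1 and informative.)

P[X ≥ 6] ≤ 13/42 ≈ 0.310.


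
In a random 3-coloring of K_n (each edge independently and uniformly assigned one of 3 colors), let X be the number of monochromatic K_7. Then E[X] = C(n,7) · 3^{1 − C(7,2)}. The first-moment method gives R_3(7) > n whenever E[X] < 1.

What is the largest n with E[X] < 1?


We need C(n, 7) · 3^{1 − 21} < 1, i.e. C(n, 7) < 3^{21 − 1} = 3486784401.
Check values of n near the boundary:
  n = 80: C(80, 7) = 3176716400; 3176716400 < 3486784401? YES
  n = 81: C(81, 7) = 3477216600; 3477216600 < 3486784401? YES
  n = 82: C(82, 7) = 3801756816; 3801756816 < 3486784401? NO
  n = 83: C(83, 7) = 4151918628; 4151918628 < 3486784401? NO
  n = 84: C(84, 7) = 4529365776; 4529365776 < 3486784401? NO
The largest n with C(n, 7) < 3486784401 is n = 81 (where E[X] = 42928600/43046721 ≈ 0.9973). Hence R_3(7) > 81, i.e. R_3(7) ≥ 82.

Largest n = 81; hence R_3(7) > 81.
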